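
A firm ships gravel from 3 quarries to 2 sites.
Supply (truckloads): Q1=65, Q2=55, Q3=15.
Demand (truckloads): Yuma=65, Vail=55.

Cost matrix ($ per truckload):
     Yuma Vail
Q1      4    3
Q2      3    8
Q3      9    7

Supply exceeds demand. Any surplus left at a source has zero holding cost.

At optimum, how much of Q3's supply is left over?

15

An optimal plan:
  Q1 to Yuma: 10 × $4 = $40
  Q1 to Vail: 55 × $3 = $165
  Q2 to Yuma: 55 × $3 = $165
Total cost = $370.
Q3 ships 0 of its 15, leaving 15.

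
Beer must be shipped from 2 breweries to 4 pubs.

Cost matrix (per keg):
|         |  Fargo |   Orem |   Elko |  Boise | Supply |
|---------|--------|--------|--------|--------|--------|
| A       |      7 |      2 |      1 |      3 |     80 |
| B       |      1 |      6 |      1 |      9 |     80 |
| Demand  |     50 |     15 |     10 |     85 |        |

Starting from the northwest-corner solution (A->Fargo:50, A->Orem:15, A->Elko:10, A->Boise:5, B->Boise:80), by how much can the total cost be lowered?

Current plan cost = 50·7 + 15·2 + 10·1 + 5·3 + 80·9 = 1125.
Optimal plan:
  A→Boise: 80 × 3 = 240
  B→Fargo: 50 × 1 = 50
  B→Orem: 15 × 6 = 90
  B→Elko: 10 × 1 = 10
  B→Boise: 5 × 9 = 45
Optimal cost = 435.
Saving = 1125 − 435 = 690.

690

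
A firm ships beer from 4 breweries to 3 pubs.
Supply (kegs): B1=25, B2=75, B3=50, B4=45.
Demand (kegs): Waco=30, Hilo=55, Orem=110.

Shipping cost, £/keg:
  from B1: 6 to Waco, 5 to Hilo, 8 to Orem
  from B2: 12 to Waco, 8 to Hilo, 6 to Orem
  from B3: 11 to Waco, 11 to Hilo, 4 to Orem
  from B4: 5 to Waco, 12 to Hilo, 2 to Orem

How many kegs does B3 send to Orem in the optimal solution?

50

The minimum-cost plan:
  B1→Hilo: 25 × £5 = £125
  B2→Hilo: 30 × £8 = £240
  B2→Orem: 45 × £6 = £270
  B3→Orem: 50 × £4 = £200
  B4→Waco: 30 × £5 = £150
  B4→Orem: 15 × £2 = £30
Total cost = £1015.
So B3→Orem carries 50 kegs.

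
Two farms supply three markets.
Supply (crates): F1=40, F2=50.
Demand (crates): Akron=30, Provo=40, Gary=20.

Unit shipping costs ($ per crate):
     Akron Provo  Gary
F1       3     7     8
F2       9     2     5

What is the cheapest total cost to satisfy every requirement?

300

An optimal shipping plan:
  F1–Akron: 30 × $3 = $90
  F1–Gary: 10 × $8 = $80
  F2–Provo: 40 × $2 = $80
  F2–Gary: 10 × $5 = $50
Total = 90 + 80 + 80 + 50 = $300.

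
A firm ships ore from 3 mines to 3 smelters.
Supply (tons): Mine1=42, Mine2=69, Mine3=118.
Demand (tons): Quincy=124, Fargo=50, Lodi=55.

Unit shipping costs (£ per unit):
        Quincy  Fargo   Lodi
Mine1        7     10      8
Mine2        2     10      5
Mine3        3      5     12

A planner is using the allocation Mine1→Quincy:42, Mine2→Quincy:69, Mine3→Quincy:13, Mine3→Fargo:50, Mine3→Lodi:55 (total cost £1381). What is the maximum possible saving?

Current plan cost = 42·7 + 69·2 + 13·3 + 50·5 + 55·12 = £1381.
Optimal plan:
  Mine1 to Lodi: 42 × £8 = £336
  Mine2 to Quincy: 56 × £2 = £112
  Mine2 to Lodi: 13 × £5 = £65
  Mine3 to Quincy: 68 × £3 = £204
  Mine3 to Fargo: 50 × £5 = £250
Optimal cost = £967.
Saving = 1381 − 967 = £414.

414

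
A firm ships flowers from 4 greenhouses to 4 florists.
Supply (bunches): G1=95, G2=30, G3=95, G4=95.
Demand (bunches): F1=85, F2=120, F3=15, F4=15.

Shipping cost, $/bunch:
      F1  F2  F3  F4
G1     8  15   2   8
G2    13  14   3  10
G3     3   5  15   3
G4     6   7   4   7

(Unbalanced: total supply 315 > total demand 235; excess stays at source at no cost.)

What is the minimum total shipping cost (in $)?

Optimal allocation:
  G1->F1: 15 bunches
  G1->F3: 15 bunches
  G1->F4: 15 bunches
  G3->F1: 70 bunches
  G3->F2: 25 bunches
  G4->F2: 95 bunches
Total cost = $1270.

1270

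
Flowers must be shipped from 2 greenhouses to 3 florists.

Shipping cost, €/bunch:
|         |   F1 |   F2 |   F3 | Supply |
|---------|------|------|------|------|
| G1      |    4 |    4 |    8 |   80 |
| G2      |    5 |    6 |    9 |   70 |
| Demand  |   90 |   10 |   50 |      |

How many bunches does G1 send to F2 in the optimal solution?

The minimum-cost plan:
  G1–F1: 20 × €4 = €80
  G1–F2: 10 × €4 = €40
  G1–F3: 50 × €8 = €400
  G2–F1: 70 × €5 = €350
Total cost = €870.
So G1→F2 carries 10 bunches.

10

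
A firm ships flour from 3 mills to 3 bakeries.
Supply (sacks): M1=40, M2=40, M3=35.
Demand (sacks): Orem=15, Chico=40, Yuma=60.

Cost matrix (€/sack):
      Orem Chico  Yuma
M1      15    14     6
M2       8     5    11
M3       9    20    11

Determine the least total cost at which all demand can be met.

Optimal allocation:
  M1->Yuma: 40 × €6 = €240
  M2->Chico: 40 × €5 = €200
  M3->Orem: 15 × €9 = €135
  M3->Yuma: 20 × €11 = €220
Total = 240 + 200 + 135 + 220 = €795.

795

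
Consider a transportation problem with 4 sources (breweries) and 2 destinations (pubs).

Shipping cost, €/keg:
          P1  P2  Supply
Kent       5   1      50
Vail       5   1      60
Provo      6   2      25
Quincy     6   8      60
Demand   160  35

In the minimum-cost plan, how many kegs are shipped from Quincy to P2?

0

The minimum-cost plan:
  Kent->P1: 15 × €5 = €75
  Kent->P2: 35 × €1 = €35
  Vail->P1: 60 × €5 = €300
  Provo->P1: 25 × €6 = €150
  Quincy->P1: 60 × €6 = €360
Total cost = €920.
The route Quincy→P2 is not used.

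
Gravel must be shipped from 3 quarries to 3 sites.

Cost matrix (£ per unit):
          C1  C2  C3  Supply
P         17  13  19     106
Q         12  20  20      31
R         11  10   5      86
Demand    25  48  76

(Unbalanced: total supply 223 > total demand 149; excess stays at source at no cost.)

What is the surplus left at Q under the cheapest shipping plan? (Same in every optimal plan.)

An optimal plan:
  P→C2: 38 truckloads
  Q→C1: 25 truckloads
  R→C2: 10 truckloads
  R→C3: 76 truckloads
Total cost = £1274.
Q ships 25 of its 31, leaving 6.

6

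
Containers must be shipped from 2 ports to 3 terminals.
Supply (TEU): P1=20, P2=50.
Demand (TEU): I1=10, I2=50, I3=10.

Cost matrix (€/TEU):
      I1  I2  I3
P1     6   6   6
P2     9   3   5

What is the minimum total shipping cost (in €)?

Optimal allocation:
  P1 to I1: 10 × €6 = €60
  P1 to I3: 10 × €6 = €60
  P2 to I2: 50 × €3 = €150
Total = 60 + 60 + 150 = €270.
(Supply check: P1 ships 20; P2 ships 50.)

270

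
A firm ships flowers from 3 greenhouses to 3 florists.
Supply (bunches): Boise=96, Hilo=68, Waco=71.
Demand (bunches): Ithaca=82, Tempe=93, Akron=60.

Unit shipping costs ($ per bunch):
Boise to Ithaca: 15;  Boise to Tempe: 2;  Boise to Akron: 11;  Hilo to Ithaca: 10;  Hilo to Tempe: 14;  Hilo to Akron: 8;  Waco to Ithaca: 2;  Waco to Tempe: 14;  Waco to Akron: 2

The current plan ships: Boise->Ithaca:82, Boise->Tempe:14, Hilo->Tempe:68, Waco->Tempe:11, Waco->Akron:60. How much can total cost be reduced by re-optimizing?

Current plan cost = 82·15 + 14·2 + 68·14 + 11·14 + 60·2 = $2484.
Optimal plan:
  Boise->Tempe: 93 × $2 = $186
  Boise->Akron: 3 × $11 = $33
  Hilo->Ithaca: 11 × $10 = $110
  Hilo->Akron: 57 × $8 = $456
  Waco->Ithaca: 71 × $2 = $142
Optimal cost = $927.
Saving = 2484 − 927 = $1557.

1557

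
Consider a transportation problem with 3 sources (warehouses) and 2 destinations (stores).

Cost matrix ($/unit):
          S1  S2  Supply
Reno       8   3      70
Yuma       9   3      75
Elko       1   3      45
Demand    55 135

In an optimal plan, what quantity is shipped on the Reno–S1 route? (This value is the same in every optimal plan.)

Solving gives:
  Reno to S1: 10 × $8 = $80
  Reno to S2: 60 × $3 = $180
  Yuma to S2: 75 × $3 = $225
  Elko to S1: 45 × $1 = $45
Total cost = $530.
So Reno→S1 carries 10 units.

10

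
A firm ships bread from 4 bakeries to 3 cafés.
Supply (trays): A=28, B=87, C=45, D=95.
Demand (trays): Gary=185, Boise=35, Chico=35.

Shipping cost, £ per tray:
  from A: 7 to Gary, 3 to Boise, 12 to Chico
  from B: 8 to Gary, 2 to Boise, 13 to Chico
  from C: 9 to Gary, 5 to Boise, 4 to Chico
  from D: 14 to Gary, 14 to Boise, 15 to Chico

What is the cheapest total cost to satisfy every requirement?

One minimum-cost allocation:
  A to Gary: 28 × £7 = £196
  B to Gary: 52 × £8 = £416
  B to Boise: 35 × £2 = £70
  C to Gary: 10 × £9 = £90
  C to Chico: 35 × £4 = £140
  D to Gary: 95 × £14 = £1330
Total = 196 + 416 + 70 + 90 + 140 + 1330 = £2242.

2242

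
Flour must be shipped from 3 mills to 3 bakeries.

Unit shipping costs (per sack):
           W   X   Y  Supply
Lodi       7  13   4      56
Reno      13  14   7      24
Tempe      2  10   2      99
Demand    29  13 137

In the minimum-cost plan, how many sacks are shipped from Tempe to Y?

70

The minimum-cost plan:
  Lodi->Y: 56 × 4 = 224
  Reno->X: 13 × 14 = 182
  Reno->Y: 11 × 7 = 77
  Tempe->W: 29 × 2 = 58
  Tempe->Y: 70 × 2 = 140
Total cost = 681.
So Tempe→Y carries 70 sacks.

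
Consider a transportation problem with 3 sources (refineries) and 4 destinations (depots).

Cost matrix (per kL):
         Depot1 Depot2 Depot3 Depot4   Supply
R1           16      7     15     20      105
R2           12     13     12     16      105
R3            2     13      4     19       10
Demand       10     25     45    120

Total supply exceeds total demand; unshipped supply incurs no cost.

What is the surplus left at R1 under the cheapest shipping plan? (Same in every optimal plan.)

An optimal plan:
  R1–Depot2: 25 × 7 = 175
  R1–Depot3: 45 × 15 = 675
  R1–Depot4: 15 × 20 = 300
  R2–Depot4: 105 × 16 = 1680
  R3–Depot1: 10 × 2 = 20
Total cost = 2850.
R1 ships 85 of its 105, leaving 20.

20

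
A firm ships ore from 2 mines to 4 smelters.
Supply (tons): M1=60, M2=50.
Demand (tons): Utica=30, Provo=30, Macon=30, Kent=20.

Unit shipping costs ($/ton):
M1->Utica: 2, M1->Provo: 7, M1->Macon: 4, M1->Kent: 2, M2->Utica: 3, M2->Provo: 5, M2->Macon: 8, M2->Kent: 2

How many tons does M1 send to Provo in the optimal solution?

0

Solving gives:
  M1–Utica: 30 × $2 = $60
  M1–Macon: 30 × $4 = $120
  M2–Provo: 30 × $5 = $150
  M2–Kent: 20 × $2 = $40
Total cost = $370.
The route M1→Provo is not used.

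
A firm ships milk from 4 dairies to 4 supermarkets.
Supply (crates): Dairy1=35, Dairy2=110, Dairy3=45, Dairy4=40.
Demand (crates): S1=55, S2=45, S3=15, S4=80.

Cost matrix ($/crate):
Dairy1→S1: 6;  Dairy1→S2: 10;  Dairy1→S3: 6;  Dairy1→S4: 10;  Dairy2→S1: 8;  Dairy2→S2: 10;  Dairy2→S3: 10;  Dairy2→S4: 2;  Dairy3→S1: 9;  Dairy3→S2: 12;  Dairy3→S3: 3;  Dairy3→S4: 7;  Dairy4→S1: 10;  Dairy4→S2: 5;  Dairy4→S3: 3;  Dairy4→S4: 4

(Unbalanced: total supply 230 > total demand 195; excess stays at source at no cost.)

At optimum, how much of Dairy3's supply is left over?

30

Minimum-cost shipments:
  Dairy1→S1: 35 crates
  Dairy2→S1: 20 crates
  Dairy2→S2: 5 crates
  Dairy2→S4: 80 crates
  Dairy3→S3: 15 crates
  Dairy4→S2: 40 crates
Total cost = $825.
Dairy3 ships 15 of its 45, leaving 30.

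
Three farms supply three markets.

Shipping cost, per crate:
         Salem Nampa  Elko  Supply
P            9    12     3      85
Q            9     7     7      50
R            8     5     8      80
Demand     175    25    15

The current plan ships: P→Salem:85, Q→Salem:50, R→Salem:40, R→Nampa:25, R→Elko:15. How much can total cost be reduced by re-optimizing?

90

Current plan cost = 85·9 + 50·9 + 40·8 + 25·5 + 15·8 = 1780.
Optimal plan:
  P to Salem: 70 × 9 = 630
  P to Elko: 15 × 3 = 45
  Q to Salem: 50 × 9 = 450
  R to Salem: 55 × 8 = 440
  R to Nampa: 25 × 5 = 125
Optimal cost = 1690.
Saving = 1780 − 1690 = 90.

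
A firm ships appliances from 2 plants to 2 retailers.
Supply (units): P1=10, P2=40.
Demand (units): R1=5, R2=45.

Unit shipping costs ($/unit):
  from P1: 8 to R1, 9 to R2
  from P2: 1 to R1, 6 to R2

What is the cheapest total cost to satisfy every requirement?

305

Optimal allocation:
  P1 to R2: 10 × $9 = $90
  P2 to R1: 5 × $1 = $5
  P2 to R2: 35 × $6 = $210
Total = 90 + 5 + 210 = $305.
(Supply check: P1 ships 10; P2 ships 40.)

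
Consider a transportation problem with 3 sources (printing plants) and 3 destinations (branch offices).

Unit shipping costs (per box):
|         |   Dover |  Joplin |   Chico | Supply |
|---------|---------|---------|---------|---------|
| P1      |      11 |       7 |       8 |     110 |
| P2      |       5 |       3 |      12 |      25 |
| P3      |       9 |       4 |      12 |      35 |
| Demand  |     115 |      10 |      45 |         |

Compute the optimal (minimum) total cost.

1465

An optimal shipping plan:
  P1–Dover: 65 × 11 = 715
  P1–Chico: 45 × 8 = 360
  P2–Dover: 25 × 5 = 125
  P3–Dover: 25 × 9 = 225
  P3–Joplin: 10 × 4 = 40
Total = 715 + 360 + 125 + 225 + 40 = 1465.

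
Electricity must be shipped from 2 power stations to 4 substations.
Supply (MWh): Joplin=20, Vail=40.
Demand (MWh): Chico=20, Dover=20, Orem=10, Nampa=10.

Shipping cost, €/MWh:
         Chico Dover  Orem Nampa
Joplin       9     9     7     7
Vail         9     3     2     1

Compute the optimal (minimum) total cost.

An optimal shipping plan:
  Joplin–Chico: 20 MWh
  Vail–Dover: 20 MWh
  Vail–Orem: 10 MWh
  Vail–Nampa: 10 MWh
Total cost = €270.
(Supply check: Joplin ships 20; Vail ships 40.)

270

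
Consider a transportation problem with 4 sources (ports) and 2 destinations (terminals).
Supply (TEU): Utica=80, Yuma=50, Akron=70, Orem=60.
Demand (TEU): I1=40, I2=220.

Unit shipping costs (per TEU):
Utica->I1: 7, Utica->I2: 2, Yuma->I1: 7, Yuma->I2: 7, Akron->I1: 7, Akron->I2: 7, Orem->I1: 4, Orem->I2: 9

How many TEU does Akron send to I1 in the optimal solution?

0

The minimum-cost plan:
  Utica–I2: 80 × 2 = 160
  Yuma–I2: 50 × 7 = 350
  Akron–I2: 70 × 7 = 490
  Orem–I1: 40 × 4 = 160
  Orem–I2: 20 × 9 = 180
Total cost = 1340.
The route Akron→I1 is not used.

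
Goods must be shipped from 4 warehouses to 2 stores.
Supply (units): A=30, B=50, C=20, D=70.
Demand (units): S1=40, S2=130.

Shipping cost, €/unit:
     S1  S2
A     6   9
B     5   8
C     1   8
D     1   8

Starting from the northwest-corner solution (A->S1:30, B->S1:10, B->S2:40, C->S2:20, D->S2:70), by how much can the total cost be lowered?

160

Current plan cost = 30·6 + 10·5 + 40·8 + 20·8 + 70·8 = €1270.
Optimal plan:
  A→S2: 30 × €9 = €270
  B→S2: 50 × €8 = €400
  C→S2: 20 × €8 = €160
  D→S1: 40 × €1 = €40
  D→S2: 30 × €8 = €240
Optimal cost = €1110.
Saving = 1270 − 1110 = €160.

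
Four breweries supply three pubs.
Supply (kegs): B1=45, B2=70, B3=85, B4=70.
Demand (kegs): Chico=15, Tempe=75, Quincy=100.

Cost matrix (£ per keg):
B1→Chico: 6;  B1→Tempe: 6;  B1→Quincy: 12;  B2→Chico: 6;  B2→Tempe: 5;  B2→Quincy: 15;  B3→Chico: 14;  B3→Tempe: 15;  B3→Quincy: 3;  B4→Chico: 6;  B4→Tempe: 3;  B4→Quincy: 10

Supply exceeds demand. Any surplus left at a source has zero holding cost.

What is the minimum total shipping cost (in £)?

One minimum-cost allocation:
  B1->Chico: 15 × £6 = £90
  B1->Quincy: 15 × £12 = £180
  B2->Tempe: 5 × £5 = £25
  B3->Quincy: 85 × £3 = £255
  B4->Tempe: 70 × £3 = £210
Total = 90 + 180 + 25 + 255 + 210 = £760.
(Supply check: B1 ships 30; B2 ships 5; B3 ships 85; B4 ships 70.)

760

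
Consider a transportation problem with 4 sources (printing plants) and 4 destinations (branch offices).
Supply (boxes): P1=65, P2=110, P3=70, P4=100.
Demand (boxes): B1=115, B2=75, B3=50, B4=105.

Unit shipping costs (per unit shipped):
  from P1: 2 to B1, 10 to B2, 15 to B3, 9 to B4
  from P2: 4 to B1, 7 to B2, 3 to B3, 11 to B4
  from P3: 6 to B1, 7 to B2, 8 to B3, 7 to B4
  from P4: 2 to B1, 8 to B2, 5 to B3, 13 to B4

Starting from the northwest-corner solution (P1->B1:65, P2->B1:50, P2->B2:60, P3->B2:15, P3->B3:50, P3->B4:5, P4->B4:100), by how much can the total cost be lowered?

865

Current plan cost = 65·2 + 50·4 + 60·7 + 15·7 + 50·8 + 5·7 + 100·13 = 2590.
Optimal plan:
  P1–B1: 30 boxes
  P1–B4: 35 boxes
  P2–B2: 60 boxes
  P2–B3: 50 boxes
  P3–B4: 70 boxes
  P4–B1: 85 boxes
  P4–B2: 15 boxes
Optimal cost = 1725.
Saving = 2590 − 1725 = 865.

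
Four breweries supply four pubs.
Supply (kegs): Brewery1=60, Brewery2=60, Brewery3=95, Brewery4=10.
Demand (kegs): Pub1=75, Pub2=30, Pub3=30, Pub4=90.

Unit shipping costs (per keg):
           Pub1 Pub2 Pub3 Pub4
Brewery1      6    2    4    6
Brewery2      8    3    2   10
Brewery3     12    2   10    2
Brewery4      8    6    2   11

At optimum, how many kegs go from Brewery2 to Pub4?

Solving gives:
  Brewery1 to Pub1: 60 × 6 = 360
  Brewery2 to Pub1: 15 × 8 = 120
  Brewery2 to Pub2: 25 × 3 = 75
  Brewery2 to Pub3: 20 × 2 = 40
  Brewery3 to Pub2: 5 × 2 = 10
  Brewery3 to Pub4: 90 × 2 = 180
  Brewery4 to Pub3: 10 × 2 = 20
Total cost = 805.
The route Brewery2→Pub4 is not used.

0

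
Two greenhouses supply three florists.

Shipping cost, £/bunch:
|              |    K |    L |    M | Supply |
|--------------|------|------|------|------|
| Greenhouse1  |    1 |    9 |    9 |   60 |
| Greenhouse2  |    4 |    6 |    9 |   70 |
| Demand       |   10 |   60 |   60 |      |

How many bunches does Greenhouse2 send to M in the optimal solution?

Optimal shipments:
  Greenhouse1→K: 10 × £1 = £10
  Greenhouse1→M: 50 × £9 = £450
  Greenhouse2→L: 60 × £6 = £360
  Greenhouse2→M: 10 × £9 = £90
Total cost = £910.
So Greenhouse2→M carries 10 bunches.

10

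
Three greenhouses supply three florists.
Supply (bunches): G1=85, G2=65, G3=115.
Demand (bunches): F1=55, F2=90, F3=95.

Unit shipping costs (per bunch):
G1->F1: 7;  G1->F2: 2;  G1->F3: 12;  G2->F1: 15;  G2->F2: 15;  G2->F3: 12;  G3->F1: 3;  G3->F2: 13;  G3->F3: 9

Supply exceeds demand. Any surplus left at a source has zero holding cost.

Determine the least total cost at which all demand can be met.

1370

An optimal shipping plan:
  G1 to F2: 85 × 2 = 170
  G2 to F2: 5 × 15 = 75
  G2 to F3: 35 × 12 = 420
  G3 to F1: 55 × 3 = 165
  G3 to F3: 60 × 9 = 540
Total = 170 + 75 + 420 + 165 + 540 = 1370.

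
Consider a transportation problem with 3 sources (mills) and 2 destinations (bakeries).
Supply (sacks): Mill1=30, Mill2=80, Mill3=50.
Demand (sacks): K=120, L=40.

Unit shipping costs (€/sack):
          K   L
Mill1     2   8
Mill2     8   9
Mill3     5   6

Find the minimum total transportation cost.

990

A cheapest plan:
  Mill1→K: 30 × €2 = €60
  Mill2→K: 80 × €8 = €640
  Mill3→K: 10 × €5 = €50
  Mill3→L: 40 × €6 = €240
Total = 60 + 640 + 50 + 240 = €990.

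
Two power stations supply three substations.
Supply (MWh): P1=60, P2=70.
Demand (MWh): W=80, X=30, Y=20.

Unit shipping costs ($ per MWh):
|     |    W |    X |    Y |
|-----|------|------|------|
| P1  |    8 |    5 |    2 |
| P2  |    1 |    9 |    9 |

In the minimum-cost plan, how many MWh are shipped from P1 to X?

30

Solving gives:
  P1 to W: 10 × $8 = $80
  P1 to X: 30 × $5 = $150
  P1 to Y: 20 × $2 = $40
  P2 to W: 70 × $1 = $70
Total cost = $340.
So P1→X carries 30 MWh.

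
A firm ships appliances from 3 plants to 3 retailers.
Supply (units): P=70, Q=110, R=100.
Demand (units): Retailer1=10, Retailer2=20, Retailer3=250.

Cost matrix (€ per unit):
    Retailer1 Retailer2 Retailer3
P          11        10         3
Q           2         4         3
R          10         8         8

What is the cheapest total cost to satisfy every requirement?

A cheapest plan:
  P→Retailer3: 70 × €3 = €210
  Q→Retailer1: 10 × €2 = €20
  Q→Retailer3: 100 × €3 = €300
  R→Retailer2: 20 × €8 = €160
  R→Retailer3: 80 × €8 = €640
Total = 210 + 20 + 300 + 160 + 640 = €1330.

1330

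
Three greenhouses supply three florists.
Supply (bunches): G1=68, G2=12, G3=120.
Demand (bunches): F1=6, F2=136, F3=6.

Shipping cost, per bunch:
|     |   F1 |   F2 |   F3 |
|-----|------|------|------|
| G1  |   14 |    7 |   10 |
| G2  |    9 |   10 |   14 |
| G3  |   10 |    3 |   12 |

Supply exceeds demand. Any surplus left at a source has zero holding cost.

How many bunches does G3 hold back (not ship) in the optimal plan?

0

Minimum-cost shipments:
  G1->F2: 16 bunches
  G1->F3: 6 bunches
  G2->F1: 6 bunches
  G3->F2: 120 bunches
Total cost = 586.
G3 ships 120 of its 120, leaving 0.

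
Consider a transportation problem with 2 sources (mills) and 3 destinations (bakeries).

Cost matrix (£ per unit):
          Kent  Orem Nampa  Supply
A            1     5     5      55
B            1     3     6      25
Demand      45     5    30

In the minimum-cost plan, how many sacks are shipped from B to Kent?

20

Optimal shipments:
  A->Kent: 25 × £1 = £25
  A->Nampa: 30 × £5 = £150
  B->Kent: 20 × £1 = £20
  B->Orem: 5 × £3 = £15
Total cost = £210.
So B→Kent carries 20 sacks.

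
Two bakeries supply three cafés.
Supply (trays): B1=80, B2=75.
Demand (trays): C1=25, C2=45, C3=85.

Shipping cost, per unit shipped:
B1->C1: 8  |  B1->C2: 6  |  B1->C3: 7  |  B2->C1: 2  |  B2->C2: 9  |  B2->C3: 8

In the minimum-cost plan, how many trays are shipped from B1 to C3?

The minimum-cost plan:
  B1 to C2: 45 × 6 = 270
  B1 to C3: 35 × 7 = 245
  B2 to C1: 25 × 2 = 50
  B2 to C3: 50 × 8 = 400
Total cost = 965.
So B1→C3 carries 35 trays.

35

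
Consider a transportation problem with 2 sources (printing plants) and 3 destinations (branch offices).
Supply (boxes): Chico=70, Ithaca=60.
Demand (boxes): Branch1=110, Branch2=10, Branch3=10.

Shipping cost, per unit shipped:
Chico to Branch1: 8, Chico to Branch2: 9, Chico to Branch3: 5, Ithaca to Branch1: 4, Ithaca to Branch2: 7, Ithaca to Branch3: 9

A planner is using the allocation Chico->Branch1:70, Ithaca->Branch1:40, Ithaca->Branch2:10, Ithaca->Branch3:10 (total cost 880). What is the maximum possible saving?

100

Current plan cost = 70·8 + 40·4 + 10·7 + 10·9 = 880.
Optimal plan:
  Chico→Branch1: 50 × 8 = 400
  Chico→Branch2: 10 × 9 = 90
  Chico→Branch3: 10 × 5 = 50
  Ithaca→Branch1: 60 × 4 = 240
Optimal cost = 780.
Saving = 880 − 780 = 100.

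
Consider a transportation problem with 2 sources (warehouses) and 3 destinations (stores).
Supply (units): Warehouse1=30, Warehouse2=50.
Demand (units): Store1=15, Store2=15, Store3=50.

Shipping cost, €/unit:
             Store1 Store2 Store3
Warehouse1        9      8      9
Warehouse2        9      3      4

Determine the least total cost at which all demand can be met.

One minimum-cost allocation:
  Warehouse1->Store1: 15 × €9 = €135
  Warehouse1->Store2: 15 × €8 = €120
  Warehouse2->Store3: 50 × €4 = €200
Total = 135 + 120 + 200 = €455.

455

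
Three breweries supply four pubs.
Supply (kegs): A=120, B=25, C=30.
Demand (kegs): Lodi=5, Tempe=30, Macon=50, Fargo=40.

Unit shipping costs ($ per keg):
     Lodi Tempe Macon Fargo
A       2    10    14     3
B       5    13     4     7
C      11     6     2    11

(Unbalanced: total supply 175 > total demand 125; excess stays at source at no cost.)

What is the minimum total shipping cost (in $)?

One minimum-cost allocation:
  A–Lodi: 5 kegs
  A–Tempe: 25 kegs
  A–Fargo: 40 kegs
  B–Macon: 25 kegs
  C–Tempe: 5 kegs
  C–Macon: 25 kegs
Total cost = $560.

560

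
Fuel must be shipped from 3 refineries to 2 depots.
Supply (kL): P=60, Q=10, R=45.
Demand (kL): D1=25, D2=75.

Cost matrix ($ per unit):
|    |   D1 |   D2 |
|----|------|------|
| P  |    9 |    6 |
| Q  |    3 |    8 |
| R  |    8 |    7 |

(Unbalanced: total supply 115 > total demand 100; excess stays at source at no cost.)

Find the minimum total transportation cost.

615

An optimal shipping plan:
  P–D2: 60 kL
  Q–D1: 10 kL
  R–D1: 15 kL
  R–D2: 15 kL
Total cost = $615.
(Supply check: P ships 60; Q ships 10; R ships 30.)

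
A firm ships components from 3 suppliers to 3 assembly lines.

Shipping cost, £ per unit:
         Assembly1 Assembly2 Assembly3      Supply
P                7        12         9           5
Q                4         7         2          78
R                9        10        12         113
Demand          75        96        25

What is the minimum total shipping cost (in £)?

A cheapest plan:
  P->Assembly1: 5 batches
  Q->Assembly1: 53 batches
  Q->Assembly3: 25 batches
  R->Assembly1: 17 batches
  R->Assembly2: 96 batches
Total cost = £1410.

1410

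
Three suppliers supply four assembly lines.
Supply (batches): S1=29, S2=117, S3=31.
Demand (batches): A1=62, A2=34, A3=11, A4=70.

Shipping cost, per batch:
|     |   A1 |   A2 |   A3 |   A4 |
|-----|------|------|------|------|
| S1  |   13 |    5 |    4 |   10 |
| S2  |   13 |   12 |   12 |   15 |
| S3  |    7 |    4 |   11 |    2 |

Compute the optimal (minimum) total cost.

1779

An optimal shipping plan:
  S1→A2: 18 batches
  S1→A3: 11 batches
  S2→A1: 62 batches
  S2→A2: 16 batches
  S2→A4: 39 batches
  S3→A4: 31 batches
Total cost = 1779.
(Supply check: S1 ships 29; S2 ships 117; S3 ships 31.)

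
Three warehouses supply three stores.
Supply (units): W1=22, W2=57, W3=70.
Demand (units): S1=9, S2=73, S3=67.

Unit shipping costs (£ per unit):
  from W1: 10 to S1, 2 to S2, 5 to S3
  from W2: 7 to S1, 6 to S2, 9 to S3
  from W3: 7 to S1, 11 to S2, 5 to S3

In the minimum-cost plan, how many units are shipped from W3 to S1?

Solving gives:
  W1->S2: 22 × £2 = £44
  W2->S1: 6 × £7 = £42
  W2->S2: 51 × £6 = £306
  W3->S1: 3 × £7 = £21
  W3->S3: 67 × £5 = £335
Total cost = £748.
So W3→S1 carries 3 units.

3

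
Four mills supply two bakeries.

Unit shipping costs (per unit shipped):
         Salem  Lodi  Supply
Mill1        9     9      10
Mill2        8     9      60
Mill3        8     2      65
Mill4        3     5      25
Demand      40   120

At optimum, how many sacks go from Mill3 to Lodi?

65

The minimum-cost plan:
  Mill1→Lodi: 10 × 9 = 90
  Mill2→Salem: 15 × 8 = 120
  Mill2→Lodi: 45 × 9 = 405
  Mill3→Lodi: 65 × 2 = 130
  Mill4→Salem: 25 × 3 = 75
Total cost = 820.
So Mill3→Lodi carries 65 sacks.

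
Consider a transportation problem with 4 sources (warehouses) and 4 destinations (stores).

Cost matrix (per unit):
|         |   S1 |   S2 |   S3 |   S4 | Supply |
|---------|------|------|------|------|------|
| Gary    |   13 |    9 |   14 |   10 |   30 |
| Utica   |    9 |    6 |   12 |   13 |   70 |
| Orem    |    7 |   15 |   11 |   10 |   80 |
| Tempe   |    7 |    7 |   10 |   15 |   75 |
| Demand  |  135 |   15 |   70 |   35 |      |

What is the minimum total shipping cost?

2195

Optimal allocation:
  Gary to S4: 30 units
  Utica to S1: 55 units
  Utica to S2: 15 units
  Orem to S1: 75 units
  Orem to S4: 5 units
  Tempe to S1: 5 units
  Tempe to S3: 70 units
Total cost = 2195.
(Supply check: Gary ships 30; Utica ships 70; Orem ships 80; Tempe ships 75.)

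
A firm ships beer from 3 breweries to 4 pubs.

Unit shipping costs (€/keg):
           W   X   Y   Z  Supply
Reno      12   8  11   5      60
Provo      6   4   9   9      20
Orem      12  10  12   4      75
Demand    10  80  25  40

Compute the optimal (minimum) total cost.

A cheapest plan:
  Reno–X: 60 × €8 = €480
  Provo–X: 20 × €4 = €80
  Orem–W: 10 × €12 = €120
  Orem–Y: 25 × €12 = €300
  Orem–Z: 40 × €4 = €160
Total = 480 + 80 + 120 + 300 + 160 = €1140.
(Supply check: Reno ships 60; Provo ships 20; Orem ships 75.)

1140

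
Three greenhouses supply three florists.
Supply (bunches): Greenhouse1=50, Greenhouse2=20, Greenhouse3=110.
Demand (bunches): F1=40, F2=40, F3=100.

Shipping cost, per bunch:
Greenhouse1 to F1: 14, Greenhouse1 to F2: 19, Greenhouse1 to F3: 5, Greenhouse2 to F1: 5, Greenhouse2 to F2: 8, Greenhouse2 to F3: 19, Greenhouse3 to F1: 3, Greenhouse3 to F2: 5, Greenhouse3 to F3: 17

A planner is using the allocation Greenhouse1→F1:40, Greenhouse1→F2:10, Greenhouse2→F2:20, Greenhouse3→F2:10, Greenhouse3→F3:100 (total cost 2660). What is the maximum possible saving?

1200

Current plan cost = 40·14 + 10·19 + 20·8 + 10·5 + 100·17 = 2660.
Optimal plan:
  Greenhouse1–F3: 50 × 5 = 250
  Greenhouse2–F3: 20 × 19 = 380
  Greenhouse3–F1: 40 × 3 = 120
  Greenhouse3–F2: 40 × 5 = 200
  Greenhouse3–F3: 30 × 17 = 510
Optimal cost = 1460.
Saving = 2660 − 1460 = 1200.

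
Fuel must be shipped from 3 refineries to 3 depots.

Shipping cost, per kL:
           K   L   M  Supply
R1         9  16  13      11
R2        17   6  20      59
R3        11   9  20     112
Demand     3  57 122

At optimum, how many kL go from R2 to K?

Optimal shipments:
  R1→M: 11 kL
  R2→L: 57 kL
  R2→M: 2 kL
  R3→K: 3 kL
  R3→M: 109 kL
Total cost = 2738.
The route R2→K is not used.

0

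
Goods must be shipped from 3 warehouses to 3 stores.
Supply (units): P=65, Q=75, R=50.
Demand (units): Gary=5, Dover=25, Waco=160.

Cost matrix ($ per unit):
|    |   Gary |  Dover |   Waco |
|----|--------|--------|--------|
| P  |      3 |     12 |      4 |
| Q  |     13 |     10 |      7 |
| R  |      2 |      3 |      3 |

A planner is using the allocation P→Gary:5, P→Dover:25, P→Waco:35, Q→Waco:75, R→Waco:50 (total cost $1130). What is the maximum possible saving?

200

Current plan cost = 5·3 + 25·12 + 35·4 + 75·7 + 50·3 = $1130.
Optimal plan:
  P–Waco: 65 units
  Q–Waco: 75 units
  R–Gary: 5 units
  R–Dover: 25 units
  R–Waco: 20 units
Optimal cost = $930.
Saving = 1130 − 930 = $200.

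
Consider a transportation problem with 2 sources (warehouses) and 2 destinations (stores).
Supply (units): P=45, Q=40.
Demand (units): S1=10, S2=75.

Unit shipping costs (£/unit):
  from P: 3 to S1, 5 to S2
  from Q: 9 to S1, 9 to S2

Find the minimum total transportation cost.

565

Optimal allocation:
  P->S1: 10 × £3 = £30
  P->S2: 35 × £5 = £175
  Q->S2: 40 × £9 = £360
Total = 30 + 175 + 360 = £565.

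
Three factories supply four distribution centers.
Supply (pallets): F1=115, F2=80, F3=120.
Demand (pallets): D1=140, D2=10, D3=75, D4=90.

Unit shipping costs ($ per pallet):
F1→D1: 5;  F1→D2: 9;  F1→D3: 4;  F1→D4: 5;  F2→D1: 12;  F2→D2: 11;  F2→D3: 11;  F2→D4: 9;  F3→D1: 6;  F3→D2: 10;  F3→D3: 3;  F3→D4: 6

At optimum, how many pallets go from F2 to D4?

Solving gives:
  F1->D1: 95 × $5 = $475
  F1->D4: 20 × $5 = $100
  F2->D2: 10 × $11 = $110
  F2->D4: 70 × $9 = $630
  F3->D1: 45 × $6 = $270
  F3->D3: 75 × $3 = $225
Total cost = $1810.
So F2→D4 carries 70 pallets.

70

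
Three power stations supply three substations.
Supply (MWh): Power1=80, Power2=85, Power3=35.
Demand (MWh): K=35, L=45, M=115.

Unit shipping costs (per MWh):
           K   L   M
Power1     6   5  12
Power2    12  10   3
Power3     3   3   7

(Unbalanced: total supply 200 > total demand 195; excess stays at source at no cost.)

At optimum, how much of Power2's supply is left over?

0

An optimal plan:
  Power1–K: 30 × 6 = 180
  Power1–L: 45 × 5 = 225
  Power2–M: 85 × 3 = 255
  Power3–K: 5 × 3 = 15
  Power3–M: 30 × 7 = 210
Total cost = 885.
Power2 ships 85 of its 85, leaving 0.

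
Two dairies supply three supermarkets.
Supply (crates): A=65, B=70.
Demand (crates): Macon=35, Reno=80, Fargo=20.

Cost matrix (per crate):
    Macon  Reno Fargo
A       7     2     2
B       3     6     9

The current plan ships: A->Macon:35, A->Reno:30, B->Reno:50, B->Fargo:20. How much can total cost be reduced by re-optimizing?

340

Current plan cost = 35·7 + 30·2 + 50·6 + 20·9 = 785.
Optimal plan:
  A to Reno: 45 × 2 = 90
  A to Fargo: 20 × 2 = 40
  B to Macon: 35 × 3 = 105
  B to Reno: 35 × 6 = 210
Optimal cost = 445.
Saving = 785 − 445 = 340.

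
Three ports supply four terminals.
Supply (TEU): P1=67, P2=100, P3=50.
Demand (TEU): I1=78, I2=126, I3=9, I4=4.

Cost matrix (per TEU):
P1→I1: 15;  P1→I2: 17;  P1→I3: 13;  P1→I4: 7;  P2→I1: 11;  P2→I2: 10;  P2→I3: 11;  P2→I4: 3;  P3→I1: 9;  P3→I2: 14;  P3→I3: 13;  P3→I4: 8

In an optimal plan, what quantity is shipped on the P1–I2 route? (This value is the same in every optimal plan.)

Optimal shipments:
  P1–I1: 28 × 15 = 420
  P1–I2: 26 × 17 = 442
  P1–I3: 9 × 13 = 117
  P1–I4: 4 × 7 = 28
  P2–I2: 100 × 10 = 1000
  P3–I1: 50 × 9 = 450
Total cost = 2457.
So P1→I2 carries 26 TEU.

26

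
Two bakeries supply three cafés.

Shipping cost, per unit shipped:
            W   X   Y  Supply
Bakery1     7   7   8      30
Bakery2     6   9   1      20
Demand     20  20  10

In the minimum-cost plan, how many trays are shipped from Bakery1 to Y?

0

Solving gives:
  Bakery1–W: 10 × 7 = 70
  Bakery1–X: 20 × 7 = 140
  Bakery2–W: 10 × 6 = 60
  Bakery2–Y: 10 × 1 = 10
Total cost = 280.
The route Bakery1→Y is not used.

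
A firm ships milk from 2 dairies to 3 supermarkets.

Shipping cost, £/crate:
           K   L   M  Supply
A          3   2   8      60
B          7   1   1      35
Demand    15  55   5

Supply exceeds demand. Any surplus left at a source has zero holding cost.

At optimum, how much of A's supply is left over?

20

Minimum-cost shipments:
  A–K: 15 × £3 = £45
  A–L: 25 × £2 = £50
  B–L: 30 × £1 = £30
  B–M: 5 × £1 = £5
Total cost = £130.
A ships 40 of its 60, leaving 20.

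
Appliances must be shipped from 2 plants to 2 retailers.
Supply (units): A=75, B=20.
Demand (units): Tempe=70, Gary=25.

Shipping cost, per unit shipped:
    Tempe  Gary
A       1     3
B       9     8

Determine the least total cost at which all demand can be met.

245

One minimum-cost allocation:
  A–Tempe: 70 × 1 = 70
  A–Gary: 5 × 3 = 15
  B–Gary: 20 × 8 = 160
Total = 70 + 15 + 160 = 245.
(Supply check: A ships 75; B ships 20.)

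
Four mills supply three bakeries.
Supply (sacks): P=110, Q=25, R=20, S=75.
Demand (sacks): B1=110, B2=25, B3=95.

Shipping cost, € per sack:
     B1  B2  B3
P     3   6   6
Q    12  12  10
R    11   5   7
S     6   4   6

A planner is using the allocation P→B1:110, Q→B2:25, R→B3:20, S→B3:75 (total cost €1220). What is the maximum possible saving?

Current plan cost = 110·3 + 25·12 + 20·7 + 75·6 = €1220.
Optimal plan:
  P to B1: 110 × €3 = €330
  Q to B3: 25 × €10 = €250
  R to B2: 20 × €5 = €100
  S to B2: 5 × €4 = €20
  S to B3: 70 × €6 = €420
Optimal cost = €1120.
Saving = 1220 − 1120 = €100.

100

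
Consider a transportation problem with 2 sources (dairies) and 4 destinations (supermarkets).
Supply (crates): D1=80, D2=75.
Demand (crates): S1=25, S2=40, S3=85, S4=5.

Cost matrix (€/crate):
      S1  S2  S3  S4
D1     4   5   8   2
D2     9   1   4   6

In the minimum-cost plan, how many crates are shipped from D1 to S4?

The minimum-cost plan:
  D1→S1: 25 × €4 = €100
  D1→S2: 40 × €5 = €200
  D1→S3: 10 × €8 = €80
  D1→S4: 5 × €2 = €10
  D2→S3: 75 × €4 = €300
Total cost = €690.
So D1→S4 carries 5 crates.

5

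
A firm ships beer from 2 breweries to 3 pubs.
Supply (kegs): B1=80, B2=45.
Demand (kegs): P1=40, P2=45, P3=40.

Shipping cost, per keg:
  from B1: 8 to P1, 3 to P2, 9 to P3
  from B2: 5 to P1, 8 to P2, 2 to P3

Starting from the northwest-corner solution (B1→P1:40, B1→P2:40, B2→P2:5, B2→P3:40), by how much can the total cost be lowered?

40

Current plan cost = 40·8 + 40·3 + 5·8 + 40·2 = 560.
Optimal plan:
  B1 to P1: 35 × 8 = 280
  B1 to P2: 45 × 3 = 135
  B2 to P1: 5 × 5 = 25
  B2 to P3: 40 × 2 = 80
Optimal cost = 520.
Saving = 560 − 520 = 40.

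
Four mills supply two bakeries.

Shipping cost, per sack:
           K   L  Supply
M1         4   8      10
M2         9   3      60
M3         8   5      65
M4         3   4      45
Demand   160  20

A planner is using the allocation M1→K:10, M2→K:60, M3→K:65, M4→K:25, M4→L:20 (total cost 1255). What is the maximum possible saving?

Current plan cost = 10·4 + 60·9 + 65·8 + 25·3 + 20·4 = 1255.
Optimal plan:
  M1->K: 10 × 4 = 40
  M2->K: 40 × 9 = 360
  M2->L: 20 × 3 = 60
  M3->K: 65 × 8 = 520
  M4->K: 45 × 3 = 135
Optimal cost = 1115.
Saving = 1255 − 1115 = 140.

140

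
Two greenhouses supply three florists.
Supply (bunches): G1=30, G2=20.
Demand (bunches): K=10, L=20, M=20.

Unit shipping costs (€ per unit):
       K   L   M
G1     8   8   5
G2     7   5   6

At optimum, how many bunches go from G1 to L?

0

The minimum-cost plan:
  G1->K: 10 × €8 = €80
  G1->M: 20 × €5 = €100
  G2->L: 20 × €5 = €100
Total cost = €280.
The route G1→L is not used.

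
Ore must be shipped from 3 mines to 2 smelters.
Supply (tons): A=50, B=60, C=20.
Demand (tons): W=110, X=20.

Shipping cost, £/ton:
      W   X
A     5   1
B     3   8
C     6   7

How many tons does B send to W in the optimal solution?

60

Optimal shipments:
  A->W: 30 × £5 = £150
  A->X: 20 × £1 = £20
  B->W: 60 × £3 = £180
  C->W: 20 × £6 = £120
Total cost = £470.
So B→W carries 60 tons.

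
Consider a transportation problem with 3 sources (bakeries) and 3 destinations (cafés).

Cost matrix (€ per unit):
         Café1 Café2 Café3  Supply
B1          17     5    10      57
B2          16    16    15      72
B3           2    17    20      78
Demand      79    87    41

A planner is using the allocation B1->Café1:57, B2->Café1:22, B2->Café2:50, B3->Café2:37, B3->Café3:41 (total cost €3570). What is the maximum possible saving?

Current plan cost = 57·17 + 22·16 + 50·16 + 37·17 + 41·20 = €3570.
Optimal plan:
  B1->Café2: 57 × €5 = €285
  B2->Café1: 1 × €16 = €16
  B2->Café2: 30 × €16 = €480
  B2->Café3: 41 × €15 = €615
  B3->Café1: 78 × €2 = €156
Optimal cost = €1552.
Saving = 3570 − 1552 = €2018.

2018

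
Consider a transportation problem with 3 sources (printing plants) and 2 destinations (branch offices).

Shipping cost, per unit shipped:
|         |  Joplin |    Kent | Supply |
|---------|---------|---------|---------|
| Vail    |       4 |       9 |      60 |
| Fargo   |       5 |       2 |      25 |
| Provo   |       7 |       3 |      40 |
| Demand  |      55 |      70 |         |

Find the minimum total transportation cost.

A cheapest plan:
  Vail–Joplin: 55 × 4 = 220
  Vail–Kent: 5 × 9 = 45
  Fargo–Kent: 25 × 2 = 50
  Provo–Kent: 40 × 3 = 120
Total = 220 + 45 + 50 + 120 = 435.
(Supply check: Vail ships 60; Fargo ships 25; Provo ships 40.)

435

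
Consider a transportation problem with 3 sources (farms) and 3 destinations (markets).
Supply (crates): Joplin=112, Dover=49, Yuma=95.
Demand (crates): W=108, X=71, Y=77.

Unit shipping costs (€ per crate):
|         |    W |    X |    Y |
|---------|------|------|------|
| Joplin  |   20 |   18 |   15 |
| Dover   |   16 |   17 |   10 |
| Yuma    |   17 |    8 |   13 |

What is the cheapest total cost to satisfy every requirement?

An optimal shipping plan:
  Joplin–W: 84 × €20 = €1680
  Joplin–Y: 28 × €15 = €420
  Dover–Y: 49 × €10 = €490
  Yuma–W: 24 × €17 = €408
  Yuma–X: 71 × €8 = €568
Total = 1680 + 420 + 490 + 408 + 568 = €3566.

3566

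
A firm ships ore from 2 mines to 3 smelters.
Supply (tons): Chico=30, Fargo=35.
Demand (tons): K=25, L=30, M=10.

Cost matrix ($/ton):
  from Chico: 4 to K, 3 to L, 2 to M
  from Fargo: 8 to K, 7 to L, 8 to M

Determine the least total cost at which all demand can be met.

One minimum-cost allocation:
  Chico→K: 20 tons
  Chico→M: 10 tons
  Fargo→K: 5 tons
  Fargo→L: 30 tons
Total cost = $350.

350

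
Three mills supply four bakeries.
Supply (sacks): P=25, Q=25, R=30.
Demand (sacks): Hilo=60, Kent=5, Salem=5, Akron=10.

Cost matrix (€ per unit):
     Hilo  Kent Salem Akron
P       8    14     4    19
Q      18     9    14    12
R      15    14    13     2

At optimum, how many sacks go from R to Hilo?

The minimum-cost plan:
  P->Hilo: 20 sacks
  P->Salem: 5 sacks
  Q->Hilo: 20 sacks
  Q->Kent: 5 sacks
  R->Hilo: 20 sacks
  R->Akron: 10 sacks
Total cost = €905.
So R→Hilo carries 20 sacks.

20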